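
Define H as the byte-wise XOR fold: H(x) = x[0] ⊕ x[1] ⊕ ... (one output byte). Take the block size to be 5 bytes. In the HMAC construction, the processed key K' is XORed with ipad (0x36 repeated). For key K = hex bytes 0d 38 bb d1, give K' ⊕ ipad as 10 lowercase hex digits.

Key hex bytes 0d 38 bb d1 is 4 bytes ≤ B = 5; zero-pad to 5 bytes: K' = 0d 38 bb d1 00.
XOR each byte with 0x36: 0d⊕36=3b, 38⊕36=0e, bb⊕36=8d, d1⊕36=e7, 00⊕36=36.

3b0e8de736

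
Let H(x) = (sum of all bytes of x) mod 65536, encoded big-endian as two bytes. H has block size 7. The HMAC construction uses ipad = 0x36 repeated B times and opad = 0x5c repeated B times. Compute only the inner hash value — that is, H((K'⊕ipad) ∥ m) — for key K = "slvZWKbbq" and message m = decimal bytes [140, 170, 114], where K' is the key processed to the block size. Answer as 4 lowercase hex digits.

Key "slvZWKbbq" = 73 6c 76 5a 57 4b 62 62 71 is 9 bytes > B = 7, so hash it first: H(key) = 03 86, then zero-pad to 7 bytes: K' = 03 86 00 00 00 00 00.
K' ⊕ ipad = 35 b0 36 36 36 36 36.
Inner input = 35 b0 36 36 36 36 36 ∥ 8c aa 72.
Inner hash: sum = 53+176+54+54+54+54+54+140+170+114 = 923 → 03 9b.

039b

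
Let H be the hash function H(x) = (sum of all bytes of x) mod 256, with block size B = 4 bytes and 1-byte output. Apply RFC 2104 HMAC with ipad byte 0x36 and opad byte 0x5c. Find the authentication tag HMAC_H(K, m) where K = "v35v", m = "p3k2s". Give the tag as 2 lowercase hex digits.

Key "v35v" = 76 33 35 76 is exactly B = 4 bytes: K' = 76 33 35 76.
K' ⊕ ipad = 40 05 03 40.  K' ⊕ opad = 2a 6f 69 2a.
Inner input = (K'⊕ipad) ∥ m = 40 05 03 40 ∥ 70 33 6b 32 73.
Inner hash: sum = 64+5+3+64+112+51+107+50+115 = 571; mod 256 = 59 → 3b.
Outer input = (K'⊕opad) ∥ inner = 2a 6f 69 2a ∥ 3b.
Outer hash (tag): sum = 42+111+105+42+59 = 359; mod 256 = 103 → 67.

67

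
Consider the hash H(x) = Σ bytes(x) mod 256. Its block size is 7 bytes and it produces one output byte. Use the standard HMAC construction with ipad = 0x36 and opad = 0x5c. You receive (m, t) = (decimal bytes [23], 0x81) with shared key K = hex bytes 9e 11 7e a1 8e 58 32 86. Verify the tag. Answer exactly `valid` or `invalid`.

Key hex bytes 9e 11 7e a1 8e 58 32 86 is 8 bytes > B = 7, so hash it first: H(key) = 6c, then zero-pad to 7 bytes: K' = 6c 00 00 00 00 00 00.
K' ⊕ ipad = 5a 36 36 36 36 36 36; K' ⊕ opad = 30 5c 5c 5c 5c 5c 5c.
Inner hash: sum = 90+54+54+54+54+54+54+23 = 437; mod 256 = 181 → b5.
Outer hash (recomputed tag): sum = 48+92+92+92+92+92+92+181 = 781; mod 256 = 13 → 0d.
Recomputed tag = 0d; claimed = 81 → mismatch.

invalid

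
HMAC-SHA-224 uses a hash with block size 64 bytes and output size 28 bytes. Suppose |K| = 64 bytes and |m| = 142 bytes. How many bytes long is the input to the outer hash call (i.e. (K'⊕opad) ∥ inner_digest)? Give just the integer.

92

Key is 64 ≤ 64 bytes, zero-padded: |K'| = 64.
Outer input = (K'⊕opad) ∥ H(inner) → 64 + 28 = 92 bytes.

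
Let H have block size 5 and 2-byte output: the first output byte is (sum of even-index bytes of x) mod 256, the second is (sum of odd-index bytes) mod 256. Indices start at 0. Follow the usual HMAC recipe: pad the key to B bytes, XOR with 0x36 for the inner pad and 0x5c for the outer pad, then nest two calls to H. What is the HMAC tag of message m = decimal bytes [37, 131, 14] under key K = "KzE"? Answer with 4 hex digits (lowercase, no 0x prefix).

412b

Key "KzE" = 4b 7a 45 is 3 bytes ≤ B = 5; zero-pad to 5 bytes: K' = 4b 7a 45 00 00.
K' ⊕ ipad = 7d 4c 73 36 36.  K' ⊕ opad = 17 26 19 5c 5c.
Inner input = (K'⊕ipad) ∥ m = 7d 4c 73 36 36 ∥ 25 83 0e.
Inner hash: even-index sum = 425 mod 256 = 169; odd-index sum = 181 mod 256 = 181 → a9 b5.
Outer input = (K'⊕opad) ∥ inner = 17 26 19 5c 5c ∥ a9 b5.
Outer hash (tag): even-index sum = 321 mod 256 = 65; odd-index sum = 299 mod 256 = 43 → 41 2b.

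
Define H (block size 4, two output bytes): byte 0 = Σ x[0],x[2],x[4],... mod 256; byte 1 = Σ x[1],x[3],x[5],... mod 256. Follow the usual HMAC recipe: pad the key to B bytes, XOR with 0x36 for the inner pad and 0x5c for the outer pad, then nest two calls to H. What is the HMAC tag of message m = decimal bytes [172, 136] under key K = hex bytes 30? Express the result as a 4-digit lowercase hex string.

b0ac

Key hex bytes 30 is 1 byte ≤ B = 4; zero-pad to 4 bytes: K' = 30 00 00 00.
K' ⊕ ipad = 06 36 36 36.  K' ⊕ opad = 6c 5c 5c 5c.
Inner input = (K'⊕ipad) ∥ m = 06 36 36 36 ∥ ac 88.
Inner hash: even-index sum = 232 mod 256 = 232; odd-index sum = 244 mod 256 = 244 → e8 f4.
Outer input = (K'⊕opad) ∥ inner = 6c 5c 5c 5c ∥ e8 f4.
Outer hash (tag): even-index sum = 432 mod 256 = 176; odd-index sum = 428 mod 256 = 172 → b0 ac.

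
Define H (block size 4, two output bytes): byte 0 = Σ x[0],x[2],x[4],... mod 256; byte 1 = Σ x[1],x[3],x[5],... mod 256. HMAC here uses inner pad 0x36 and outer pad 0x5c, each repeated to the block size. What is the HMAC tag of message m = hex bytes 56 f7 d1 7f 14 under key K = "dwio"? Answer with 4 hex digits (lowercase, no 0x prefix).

Key "dwio" = 64 77 69 6f is exactly B = 4 bytes: K' = 64 77 69 6f.
K' ⊕ ipad = 52 41 5f 59.  K' ⊕ opad = 38 2b 35 33.
Inner input = (K'⊕ipad) ∥ m = 52 41 5f 59 ∥ 56 f7 d1 7f 14.
Inner hash: even-index sum = 492 mod 256 = 236; odd-index sum = 528 mod 256 = 16 → ec 10.
Outer input = (K'⊕opad) ∥ inner = 38 2b 35 33 ∥ ec 10.
Outer hash (tag): even-index sum = 345 mod 256 = 89; odd-index sum = 110 mod 256 = 110 → 59 6e.

596e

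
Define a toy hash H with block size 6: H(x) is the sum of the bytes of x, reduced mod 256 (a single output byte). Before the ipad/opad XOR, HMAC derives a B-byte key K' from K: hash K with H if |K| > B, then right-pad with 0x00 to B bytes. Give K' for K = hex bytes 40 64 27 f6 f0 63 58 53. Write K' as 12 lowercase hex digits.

|K| = 8 > B = 6, so first hash the key.
H(K): sum = 64+100+39+246+240+99+88+83 = 959; mod 256 = 191 → bf.
Zero-pad H(K) = bf to 6 bytes: K' = bf 00 00 00 00 00.

bf0000000000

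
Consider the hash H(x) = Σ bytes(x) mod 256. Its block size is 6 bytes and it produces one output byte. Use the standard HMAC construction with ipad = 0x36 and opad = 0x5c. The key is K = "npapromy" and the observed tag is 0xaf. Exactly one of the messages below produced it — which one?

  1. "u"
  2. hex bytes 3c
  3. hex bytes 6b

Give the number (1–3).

3

Key "npapromy" = 6e 70 61 70 72 6f 6d 79 is 8 bytes > B = 6, so hash it first: H(key) = 76, then zero-pad to 6 bytes: K' = 76 00 00 00 00 00.
K' ⊕ ipad = 40 36 36 36 36 36; K' ⊕ opad = 2a 5c 5c 5c 5c 5c.
m1: inner = H(40 36 36 36 36 36 75) = c3; tag = H(2a 5c 5c 5c 5c 5c c3) = b9
m2: inner = H(40 36 36 36 36 36 3c) = 8a; tag = H(2a 5c 5c 5c 5c 5c 8a) = 80
m3: inner = H(40 36 36 36 36 36 6b) = b9; tag = H(2a 5c 5c 5c 5c 5c b9) = af ← matches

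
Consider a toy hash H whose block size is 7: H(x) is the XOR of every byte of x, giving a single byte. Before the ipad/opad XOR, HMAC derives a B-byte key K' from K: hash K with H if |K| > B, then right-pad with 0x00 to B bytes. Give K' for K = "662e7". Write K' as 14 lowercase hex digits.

Key "662e7" = 36 36 32 65 37 is 5 bytes ≤ B = 7; zero-pad to 7 bytes: K' = 36 36 32 65 37 00 00.

36363265370000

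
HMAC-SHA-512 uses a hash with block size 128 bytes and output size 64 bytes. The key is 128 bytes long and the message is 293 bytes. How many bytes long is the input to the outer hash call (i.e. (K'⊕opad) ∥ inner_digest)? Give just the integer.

192

Key is 128 ≤ 128 bytes, zero-padded: |K'| = 128.
Outer input = (K'⊕opad) ∥ H(inner) → 128 + 64 = 192 bytes.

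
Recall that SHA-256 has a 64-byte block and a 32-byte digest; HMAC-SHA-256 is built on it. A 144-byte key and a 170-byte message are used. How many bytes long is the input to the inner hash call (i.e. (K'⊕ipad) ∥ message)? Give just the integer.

Key is 144 > 64 bytes, so it is hashed to 32 bytes then zero-padded to 64: |K'| = 64.
Inner input = (K'⊕ipad) ∥ m → 64 + 170 = 234 bytes.

234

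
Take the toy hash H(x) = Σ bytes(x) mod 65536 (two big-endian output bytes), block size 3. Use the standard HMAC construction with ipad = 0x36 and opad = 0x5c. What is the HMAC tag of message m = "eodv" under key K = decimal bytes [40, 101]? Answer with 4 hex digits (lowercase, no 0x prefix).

0160

Key decimal bytes [40, 101] = 28 65 is 2 bytes ≤ B = 3; zero-pad to 3 bytes: K' = 28 65 00.
K' ⊕ ipad = 1e 53 36.  K' ⊕ opad = 74 39 5c.
Inner input = (K'⊕ipad) ∥ m = 1e 53 36 ∥ 65 6f 64 76.
Inner hash: sum = 30+83+54+101+111+100+118 = 597 → 02 55.
Outer input = (K'⊕opad) ∥ inner = 74 39 5c ∥ 02 55.
Outer hash (tag): sum = 116+57+92+2+85 = 352 → 01 60.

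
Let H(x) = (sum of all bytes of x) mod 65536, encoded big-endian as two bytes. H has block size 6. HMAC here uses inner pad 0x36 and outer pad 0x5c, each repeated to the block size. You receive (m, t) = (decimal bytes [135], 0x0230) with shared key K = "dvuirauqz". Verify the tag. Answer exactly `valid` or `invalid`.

invalid

Key "dvuirauqz" = 64 76 75 69 72 61 75 71 7a is 9 bytes > B = 6, so hash it first: H(key) = 03 eb, then zero-pad to 6 bytes: K' = 03 eb 00 00 00 00.
K' ⊕ ipad = 35 dd 36 36 36 36; K' ⊕ opad = 5f b7 5c 5c 5c 5c.
Inner hash: sum = 53+221+54+54+54+54+135 = 625 → 02 71.
Outer hash (recomputed tag): sum = 95+183+92+92+92+92+2+113 = 761 → 02 f9.
Recomputed tag = 02f9; claimed = 0230 → mismatch.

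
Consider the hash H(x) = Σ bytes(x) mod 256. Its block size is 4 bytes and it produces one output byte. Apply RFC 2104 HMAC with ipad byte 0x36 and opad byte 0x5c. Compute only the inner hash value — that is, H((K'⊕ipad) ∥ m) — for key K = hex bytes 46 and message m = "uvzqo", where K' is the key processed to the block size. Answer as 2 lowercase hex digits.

57

Key hex bytes 46 is 1 byte ≤ B = 4; zero-pad to 4 bytes: K' = 46 00 00 00.
K' ⊕ ipad = 70 36 36 36.
Inner input = 70 36 36 36 ∥ 75 76 7a 71 6f.
Inner hash: sum = 112+54+54+54+117+118+122+113+111 = 855; mod 256 = 87 → 57.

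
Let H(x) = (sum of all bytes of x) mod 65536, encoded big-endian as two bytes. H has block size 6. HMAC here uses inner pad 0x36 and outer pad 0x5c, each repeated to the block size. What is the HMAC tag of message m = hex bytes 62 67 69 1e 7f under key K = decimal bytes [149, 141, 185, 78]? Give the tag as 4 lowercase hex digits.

Key decimal bytes [149, 141, 185, 78] = 95 8d b9 4e is 4 bytes ≤ B = 6; zero-pad to 6 bytes: K' = 95 8d b9 4e 00 00.
K' ⊕ ipad = a3 bb 8f 78 36 36.  K' ⊕ opad = c9 d1 e5 12 5c 5c.
Inner input = (K'⊕ipad) ∥ m = a3 bb 8f 78 36 36 ∥ 62 67 69 1e 7f.
Inner hash: sum = 163+187+143+120+54+54+98+103+105+30+127 = 1184 → 04 a0.
Outer input = (K'⊕opad) ∥ inner = c9 d1 e5 12 5c 5c ∥ 04 a0.
Outer hash (tag): sum = 201+209+229+18+92+92+4+160 = 1005 → 03 ed.

03ed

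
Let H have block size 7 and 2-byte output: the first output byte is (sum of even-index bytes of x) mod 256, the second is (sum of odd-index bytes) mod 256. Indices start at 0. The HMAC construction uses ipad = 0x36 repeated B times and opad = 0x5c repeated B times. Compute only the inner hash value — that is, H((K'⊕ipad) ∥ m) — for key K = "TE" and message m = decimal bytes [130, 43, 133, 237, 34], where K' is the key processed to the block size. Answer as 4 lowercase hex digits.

Key "TE" = 54 45 is 2 bytes ≤ B = 7; zero-pad to 7 bytes: K' = 54 45 00 00 00 00 00.
K' ⊕ ipad = 62 73 36 36 36 36 36.
Inner input = 62 73 36 36 36 36 36 ∥ 82 2b 85 ed 22.
Inner hash: even-index sum = 540 mod 256 = 28; odd-index sum = 520 mod 256 = 8 → 1c 08.

1c08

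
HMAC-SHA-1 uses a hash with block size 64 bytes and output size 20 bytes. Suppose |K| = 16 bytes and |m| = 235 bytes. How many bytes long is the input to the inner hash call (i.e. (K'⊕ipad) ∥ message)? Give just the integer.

299

Key is 16 ≤ 64 bytes, zero-padded: |K'| = 64.
Inner input = (K'⊕ipad) ∥ m → 64 + 235 = 299 bytes.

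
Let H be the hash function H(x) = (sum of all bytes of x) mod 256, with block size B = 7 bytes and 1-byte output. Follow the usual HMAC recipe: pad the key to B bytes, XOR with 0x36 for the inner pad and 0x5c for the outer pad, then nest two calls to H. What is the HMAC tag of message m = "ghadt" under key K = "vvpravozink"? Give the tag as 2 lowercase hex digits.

Key "vvpravozink" = 76 76 70 72 61 76 6f 7a 69 6e 6b is 11 bytes > B = 7, so hash it first: H(key) = d0, then zero-pad to 7 bytes: K' = d0 00 00 00 00 00 00.
K' ⊕ ipad = e6 36 36 36 36 36 36.  K' ⊕ opad = 8c 5c 5c 5c 5c 5c 5c.
Inner input = (K'⊕ipad) ∥ m = e6 36 36 36 36 36 36 ∥ 67 68 61 64 74.
Inner hash: sum = 230+54+54+54+54+54+54+103+104+97+100+116 = 1074; mod 256 = 50 → 32.
Outer input = (K'⊕opad) ∥ inner = 8c 5c 5c 5c 5c 5c 5c ∥ 32.
Outer hash (tag): sum = 140+92+92+92+92+92+92+50 = 742; mod 256 = 230 → e6.

e6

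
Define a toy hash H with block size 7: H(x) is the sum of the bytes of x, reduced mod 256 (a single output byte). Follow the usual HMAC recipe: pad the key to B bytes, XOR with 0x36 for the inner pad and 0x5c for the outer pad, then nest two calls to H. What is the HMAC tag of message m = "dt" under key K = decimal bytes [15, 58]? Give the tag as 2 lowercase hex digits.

b0

Key decimal bytes [15, 58] = 0f 3a is 2 bytes ≤ B = 7; zero-pad to 7 bytes: K' = 0f 3a 00 00 00 00 00.
K' ⊕ ipad = 39 0c 36 36 36 36 36.  K' ⊕ opad = 53 66 5c 5c 5c 5c 5c.
Inner input = (K'⊕ipad) ∥ m = 39 0c 36 36 36 36 36 ∥ 64 74.
Inner hash: sum = 57+12+54+54+54+54+54+100+116 = 555; mod 256 = 43 → 2b.
Outer input = (K'⊕opad) ∥ inner = 53 66 5c 5c 5c 5c 5c ∥ 2b.
Outer hash (tag): sum = 83+102+92+92+92+92+92+43 = 688; mod 256 = 176 → b0.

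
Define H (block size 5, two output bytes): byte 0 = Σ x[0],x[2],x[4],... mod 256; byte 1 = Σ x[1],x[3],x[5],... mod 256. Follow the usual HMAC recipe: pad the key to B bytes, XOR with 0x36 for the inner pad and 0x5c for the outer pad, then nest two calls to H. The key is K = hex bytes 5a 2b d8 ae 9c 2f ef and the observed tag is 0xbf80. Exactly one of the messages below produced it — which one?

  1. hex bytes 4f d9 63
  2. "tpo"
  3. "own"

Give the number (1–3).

Key hex bytes 5a 2b d8 ae 9c 2f ef is 7 bytes > B = 5, so hash it first: H(key) = bd 08, then zero-pad to 5 bytes: K' = bd 08 00 00 00.
K' ⊕ ipad = 8b 3e 36 36 36; K' ⊕ opad = e1 54 5c 5c 5c.
m1: inner = H(8b 3e 36 36 36 4f d9 63) = d0 26; tag = H(e1 54 5c 5c 5c d0 26) = bf80 ← matches
m2: inner = H(8b 3e 36 36 36 74 70 6f) = 67 57; tag = H(e1 54 5c 5c 5c 67 57) = f017
m3: inner = H(8b 3e 36 36 36 6f 77 6e) = 6e 51; tag = H(e1 54 5c 5c 5c 6e 51) = ea1e

1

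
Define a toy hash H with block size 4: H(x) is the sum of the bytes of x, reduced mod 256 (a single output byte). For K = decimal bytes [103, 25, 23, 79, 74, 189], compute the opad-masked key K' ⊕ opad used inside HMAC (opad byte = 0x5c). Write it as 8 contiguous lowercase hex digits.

Key decimal bytes [103, 25, 23, 79, 74, 189] = 67 19 17 4f 4a bd is 6 bytes > B = 4, so hash it first: H(key) = ed, then zero-pad to 4 bytes: K' = ed 00 00 00.
XOR each byte with 0x5c: ed⊕5c=b1, 00⊕5c=5c, 00⊕5c=5c, 00⊕5c=5c.

b15c5c5c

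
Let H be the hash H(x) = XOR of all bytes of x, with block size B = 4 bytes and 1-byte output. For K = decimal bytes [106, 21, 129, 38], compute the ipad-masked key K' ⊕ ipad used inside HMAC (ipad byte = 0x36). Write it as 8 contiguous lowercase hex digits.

5c23b710

Key decimal bytes [106, 21, 129, 38] = 6a 15 81 26 is exactly B = 4 bytes: K' = 6a 15 81 26.
XOR each byte with 0x36: 6a⊕36=5c, 15⊕36=23, 81⊕36=b7, 26⊕36=10.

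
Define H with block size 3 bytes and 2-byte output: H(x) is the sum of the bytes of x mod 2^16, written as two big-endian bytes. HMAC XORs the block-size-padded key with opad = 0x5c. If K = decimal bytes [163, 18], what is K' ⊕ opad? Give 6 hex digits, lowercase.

ff4e5c

Key decimal bytes [163, 18] = a3 12 is 2 bytes ≤ B = 3; zero-pad to 3 bytes: K' = a3 12 00.
XOR each byte with 0x5c: a3⊕5c=ff, 12⊕5c=4e, 00⊕5c=5c.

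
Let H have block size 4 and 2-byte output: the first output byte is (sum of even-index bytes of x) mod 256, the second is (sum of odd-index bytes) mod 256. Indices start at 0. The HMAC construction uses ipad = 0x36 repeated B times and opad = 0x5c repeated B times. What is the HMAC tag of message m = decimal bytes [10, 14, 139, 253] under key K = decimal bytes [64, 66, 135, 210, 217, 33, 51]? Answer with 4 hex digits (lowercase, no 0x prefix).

9b09

Key decimal bytes [64, 66, 135, 210, 217, 33, 51] = 40 42 87 d2 d9 21 33 is 7 bytes > B = 4, so hash it first: H(key) = d3 35, then zero-pad to 4 bytes: K' = d3 35 00 00.
K' ⊕ ipad = e5 03 36 36.  K' ⊕ opad = 8f 69 5c 5c.
Inner input = (K'⊕ipad) ∥ m = e5 03 36 36 ∥ 0a 0e 8b fd.
Inner hash: even-index sum = 432 mod 256 = 176; odd-index sum = 324 mod 256 = 68 → b0 44.
Outer input = (K'⊕opad) ∥ inner = 8f 69 5c 5c ∥ b0 44.
Outer hash (tag): even-index sum = 411 mod 256 = 155; odd-index sum = 265 mod 256 = 9 → 9b 09.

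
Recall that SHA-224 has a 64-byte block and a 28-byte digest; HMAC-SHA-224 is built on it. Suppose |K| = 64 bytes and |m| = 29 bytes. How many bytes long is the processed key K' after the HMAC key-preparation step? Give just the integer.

Key is 64 ≤ 64 bytes, zero-padded: |K'| = 64.

64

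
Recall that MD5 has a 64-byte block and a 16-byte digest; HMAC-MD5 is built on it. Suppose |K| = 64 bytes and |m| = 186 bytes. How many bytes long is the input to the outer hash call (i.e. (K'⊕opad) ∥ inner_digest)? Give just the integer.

Key is 64 ≤ 64 bytes, zero-padded: |K'| = 64.
Outer input = (K'⊕opad) ∥ H(inner) → 64 + 16 = 80 bytes.

80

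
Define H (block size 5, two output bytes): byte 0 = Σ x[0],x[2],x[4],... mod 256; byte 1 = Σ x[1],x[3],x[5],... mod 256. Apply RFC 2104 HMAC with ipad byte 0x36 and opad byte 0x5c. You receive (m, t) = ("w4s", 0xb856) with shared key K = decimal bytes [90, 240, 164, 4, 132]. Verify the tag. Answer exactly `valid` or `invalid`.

invalid

Key decimal bytes [90, 240, 164, 4, 132] = 5a f0 a4 04 84 is exactly B = 5 bytes: K' = 5a f0 a4 04 84.
K' ⊕ ipad = 6c c6 92 32 b2; K' ⊕ opad = 06 ac f8 58 d8.
Inner hash: even-index sum = 484 mod 256 = 228; odd-index sum = 482 mod 256 = 226 → e4 e2.
Outer hash (recomputed tag): even-index sum = 696 mod 256 = 184; odd-index sum = 488 mod 256 = 232 → b8 e8.
Recomputed tag = b8e8; claimed = b856 → mismatch.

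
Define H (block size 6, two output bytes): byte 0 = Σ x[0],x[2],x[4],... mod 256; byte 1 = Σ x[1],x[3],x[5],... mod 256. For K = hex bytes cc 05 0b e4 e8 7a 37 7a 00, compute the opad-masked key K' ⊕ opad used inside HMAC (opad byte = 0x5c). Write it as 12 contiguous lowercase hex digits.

Key hex bytes cc 05 0b e4 e8 7a 37 7a 00 is 9 bytes > B = 6, so hash it first: H(key) = f6 dd, then zero-pad to 6 bytes: K' = f6 dd 00 00 00 00.
XOR each byte with 0x5c: f6⊕5c=aa, dd⊕5c=81, 00⊕5c=5c, 00⊕5c=5c, 00⊕5c=5c, 00⊕5c=5c.

aa815c5c5c5c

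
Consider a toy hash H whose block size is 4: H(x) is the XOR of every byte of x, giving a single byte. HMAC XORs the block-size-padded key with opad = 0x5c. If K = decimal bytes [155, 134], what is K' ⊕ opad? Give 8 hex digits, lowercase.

Key decimal bytes [155, 134] = 9b 86 is 2 bytes ≤ B = 4; zero-pad to 4 bytes: K' = 9b 86 00 00.
XOR each byte with 0x5c: 9b⊕5c=c7, 86⊕5c=da, 00⊕5c=5c, 00⊕5c=5c.

c7da5c5c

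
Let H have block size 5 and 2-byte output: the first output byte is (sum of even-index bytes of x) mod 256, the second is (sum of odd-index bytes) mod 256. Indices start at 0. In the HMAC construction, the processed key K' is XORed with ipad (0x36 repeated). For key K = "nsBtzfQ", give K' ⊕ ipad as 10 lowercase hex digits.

4d7b363636

Key "nsBtzfQ" = 6e 73 42 74 7a 66 51 is 7 bytes > B = 5, so hash it first: H(key) = 7b 4d, then zero-pad to 5 bytes: K' = 7b 4d 00 00 00.
XOR each byte with 0x36: 7b⊕36=4d, 4d⊕36=7b, 00⊕36=36, 00⊕36=36, 00⊕36=36.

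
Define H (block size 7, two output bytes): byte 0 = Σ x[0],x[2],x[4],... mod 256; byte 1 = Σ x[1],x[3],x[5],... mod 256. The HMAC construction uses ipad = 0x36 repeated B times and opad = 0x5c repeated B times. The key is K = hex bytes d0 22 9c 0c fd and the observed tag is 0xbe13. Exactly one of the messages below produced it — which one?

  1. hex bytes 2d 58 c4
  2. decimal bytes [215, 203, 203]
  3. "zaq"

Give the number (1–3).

1

Key hex bytes d0 22 9c 0c fd is 5 bytes ≤ B = 7; zero-pad to 7 bytes: K' = d0 22 9c 0c fd 00 00.
K' ⊕ ipad = e6 14 aa 3a cb 36 36; K' ⊕ opad = 8c 7e c0 50 a1 5c 5c.
m1: inner = H(e6 14 aa 3a cb 36 36 2d 58 c4) = e9 75; tag = H(8c 7e c0 50 a1 5c 5c e9 75) = be13 ← matches
m2: inner = H(e6 14 aa 3a cb 36 36 d7 cb cb) = 5c 26; tag = H(8c 7e c0 50 a1 5c 5c 5c 26) = 6f86
m3: inner = H(e6 14 aa 3a cb 36 36 7a 61 71) = f2 6f; tag = H(8c 7e c0 50 a1 5c 5c f2 6f) = b81c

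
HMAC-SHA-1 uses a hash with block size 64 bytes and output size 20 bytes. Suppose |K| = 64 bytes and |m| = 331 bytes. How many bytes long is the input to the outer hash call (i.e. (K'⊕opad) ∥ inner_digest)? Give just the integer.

Key is 64 ≤ 64 bytes, zero-padded: |K'| = 64.
Outer input = (K'⊕opad) ∥ H(inner) → 64 + 20 = 84 bytes.

84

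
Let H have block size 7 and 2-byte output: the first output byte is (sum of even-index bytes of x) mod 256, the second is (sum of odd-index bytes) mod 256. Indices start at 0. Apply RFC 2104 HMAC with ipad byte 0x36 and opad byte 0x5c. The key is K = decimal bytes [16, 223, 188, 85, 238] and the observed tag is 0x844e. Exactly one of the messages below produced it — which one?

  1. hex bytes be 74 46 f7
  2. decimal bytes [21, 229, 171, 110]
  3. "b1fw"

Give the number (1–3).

Key decimal bytes [16, 223, 188, 85, 238] = 10 df bc 55 ee is 5 bytes ≤ B = 7; zero-pad to 7 bytes: K' = 10 df bc 55 ee 00 00.
K' ⊕ ipad = 26 e9 8a 63 d8 36 36; K' ⊕ opad = 4c 83 e0 09 b2 5c 5c.
m1: inner = H(26 e9 8a 63 d8 36 36 be 74 46 f7) = 29 86; tag = H(4c 83 e0 09 b2 5c 5c 29 86) = c011
m2: inner = H(26 e9 8a 63 d8 36 36 15 e5 ab 6e) = 11 42; tag = H(4c 83 e0 09 b2 5c 5c 11 42) = 7cf9
m3: inner = H(26 e9 8a 63 d8 36 36 62 31 66 77) = 66 4a; tag = H(4c 83 e0 09 b2 5c 5c 66 4a) = 844e ← matches

3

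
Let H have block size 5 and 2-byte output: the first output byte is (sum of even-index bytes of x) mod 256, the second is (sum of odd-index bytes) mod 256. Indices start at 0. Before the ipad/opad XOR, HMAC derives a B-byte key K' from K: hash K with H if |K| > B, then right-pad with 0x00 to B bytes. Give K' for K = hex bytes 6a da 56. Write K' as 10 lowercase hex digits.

Key hex bytes 6a da 56 is 3 bytes ≤ B = 5; zero-pad to 5 bytes: K' = 6a da 56 00 00.

6ada560000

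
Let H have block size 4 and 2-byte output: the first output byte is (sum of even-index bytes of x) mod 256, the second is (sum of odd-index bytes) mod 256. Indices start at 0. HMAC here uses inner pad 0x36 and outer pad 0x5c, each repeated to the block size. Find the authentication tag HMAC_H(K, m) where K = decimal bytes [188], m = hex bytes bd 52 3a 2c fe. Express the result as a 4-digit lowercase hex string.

Key decimal bytes [188] = bc is 1 byte ≤ B = 4; zero-pad to 4 bytes: K' = bc 00 00 00.
K' ⊕ ipad = 8a 36 36 36.  K' ⊕ opad = e0 5c 5c 5c.
Inner input = (K'⊕ipad) ∥ m = 8a 36 36 36 ∥ bd 52 3a 2c fe.
Inner hash: even-index sum = 693 mod 256 = 181; odd-index sum = 234 mod 256 = 234 → b5 ea.
Outer input = (K'⊕opad) ∥ inner = e0 5c 5c 5c ∥ b5 ea.
Outer hash (tag): even-index sum = 497 mod 256 = 241; odd-index sum = 418 mod 256 = 162 → f1 a2.

f1a2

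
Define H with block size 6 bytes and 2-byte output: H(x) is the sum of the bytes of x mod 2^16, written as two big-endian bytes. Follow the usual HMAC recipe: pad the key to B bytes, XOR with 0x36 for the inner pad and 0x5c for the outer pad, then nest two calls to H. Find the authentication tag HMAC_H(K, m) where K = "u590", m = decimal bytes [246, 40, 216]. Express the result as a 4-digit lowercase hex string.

Key "u590" = 75 35 39 30 is 4 bytes ≤ B = 6; zero-pad to 6 bytes: K' = 75 35 39 30 00 00.
K' ⊕ ipad = 43 03 0f 06 36 36.  K' ⊕ opad = 29 69 65 6c 5c 5c.
Inner input = (K'⊕ipad) ∥ m = 43 03 0f 06 36 36 ∥ f6 28 d8.
Inner hash: sum = 67+3+15+6+54+54+246+40+216 = 701 → 02 bd.
Outer input = (K'⊕opad) ∥ inner = 29 69 65 6c 5c 5c ∥ 02 bd.
Outer hash (tag): sum = 41+105+101+108+92+92+2+189 = 730 → 02 da.

02da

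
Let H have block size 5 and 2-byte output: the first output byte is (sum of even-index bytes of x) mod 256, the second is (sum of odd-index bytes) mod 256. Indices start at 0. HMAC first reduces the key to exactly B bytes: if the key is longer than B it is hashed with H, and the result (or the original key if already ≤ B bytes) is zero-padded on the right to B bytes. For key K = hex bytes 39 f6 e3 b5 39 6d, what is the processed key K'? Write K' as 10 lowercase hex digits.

|K| = 6 > B = 5, so first hash the key.
H(K): even-index sum = 341 mod 256 = 85; odd-index sum = 536 mod 256 = 24 → 55 18.
Zero-pad H(K) = 55 18 to 5 bytes: K' = 55 18 00 00 00.

5518000000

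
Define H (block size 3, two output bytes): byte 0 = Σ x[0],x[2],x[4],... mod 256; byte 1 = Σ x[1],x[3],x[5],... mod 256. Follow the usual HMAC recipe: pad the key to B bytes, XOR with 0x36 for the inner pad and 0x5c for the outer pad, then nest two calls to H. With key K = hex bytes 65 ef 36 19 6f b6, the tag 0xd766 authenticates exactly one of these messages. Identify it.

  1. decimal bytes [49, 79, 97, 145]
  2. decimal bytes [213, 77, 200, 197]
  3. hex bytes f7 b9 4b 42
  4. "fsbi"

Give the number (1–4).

Key hex bytes 65 ef 36 19 6f b6 is 6 bytes > B = 3, so hash it first: H(key) = 0a be, then zero-pad to 3 bytes: K' = 0a be 00.
K' ⊕ ipad = 3c 88 36; K' ⊕ opad = 56 e2 5c.
m1: inner = H(3c 88 36 31 4f 61 91) = 52 1a; tag = H(56 e2 5c 52 1a) = cc34
m2: inner = H(3c 88 36 d5 4d c8 c5) = 84 25; tag = H(56 e2 5c 84 25) = d766 ← matches
m3: inner = H(3c 88 36 f7 b9 4b 42) = 6d ca; tag = H(56 e2 5c 6d ca) = 7c4f
m4: inner = H(3c 88 36 66 73 62 69) = 4e 50; tag = H(56 e2 5c 4e 50) = 0230

2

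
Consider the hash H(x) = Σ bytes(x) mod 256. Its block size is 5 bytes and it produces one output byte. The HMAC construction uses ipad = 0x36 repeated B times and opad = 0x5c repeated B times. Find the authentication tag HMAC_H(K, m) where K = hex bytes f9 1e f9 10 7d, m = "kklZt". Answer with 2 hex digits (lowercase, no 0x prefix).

Key hex bytes f9 1e f9 10 7d is exactly B = 5 bytes: K' = f9 1e f9 10 7d.
K' ⊕ ipad = cf 28 cf 26 4b.  K' ⊕ opad = a5 42 a5 4c 21.
Inner input = (K'⊕ipad) ∥ m = cf 28 cf 26 4b ∥ 6b 6b 6c 5a 74.
Inner hash: sum = 207+40+207+38+75+107+107+108+90+116 = 1095; mod 256 = 71 → 47.
Outer input = (K'⊕opad) ∥ inner = a5 42 a5 4c 21 ∥ 47.
Outer hash (tag): sum = 165+66+165+76+33+71 = 576; mod 256 = 64 → 40.

40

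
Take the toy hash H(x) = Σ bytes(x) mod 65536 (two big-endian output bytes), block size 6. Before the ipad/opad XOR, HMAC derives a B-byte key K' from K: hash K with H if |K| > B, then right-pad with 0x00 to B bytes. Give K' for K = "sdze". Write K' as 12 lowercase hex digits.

Key "sdze" = 73 64 7a 65 is 4 bytes ≤ B = 6; zero-pad to 6 bytes: K' = 73 64 7a 65 00 00.

73647a650000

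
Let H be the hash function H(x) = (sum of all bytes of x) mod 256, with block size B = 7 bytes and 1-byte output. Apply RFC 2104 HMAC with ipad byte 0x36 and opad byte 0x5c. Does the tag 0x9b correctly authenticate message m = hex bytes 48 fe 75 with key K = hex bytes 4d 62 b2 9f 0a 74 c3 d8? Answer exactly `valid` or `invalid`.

valid

Key hex bytes 4d 62 b2 9f 0a 74 c3 d8 is 8 bytes > B = 7, so hash it first: H(key) = 19, then zero-pad to 7 bytes: K' = 19 00 00 00 00 00 00.
K' ⊕ ipad = 2f 36 36 36 36 36 36; K' ⊕ opad = 45 5c 5c 5c 5c 5c 5c.
Inner hash: sum = 47+54+54+54+54+54+54+72+254+117 = 814; mod 256 = 46 → 2e.
Outer hash (recomputed tag): sum = 69+92+92+92+92+92+92+46 = 667; mod 256 = 155 → 9b.
Recomputed tag = 9b; claimed = 9b → match.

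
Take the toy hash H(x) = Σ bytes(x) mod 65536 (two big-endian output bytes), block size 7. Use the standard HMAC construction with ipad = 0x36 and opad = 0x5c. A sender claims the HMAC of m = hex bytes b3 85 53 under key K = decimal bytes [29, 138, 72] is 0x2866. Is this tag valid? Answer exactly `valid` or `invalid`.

invalid

Key decimal bytes [29, 138, 72] = 1d 8a 48 is 3 bytes ≤ B = 7; zero-pad to 7 bytes: K' = 1d 8a 48 00 00 00 00.
K' ⊕ ipad = 2b bc 7e 36 36 36 36; K' ⊕ opad = 41 d6 14 5c 5c 5c 5c.
Inner hash: sum = 43+188+126+54+54+54+54+179+133+83 = 968 → 03 c8.
Outer hash (recomputed tag): sum = 65+214+20+92+92+92+92+3+200 = 870 → 03 66.
Recomputed tag = 0366; claimed = 2866 → mismatch.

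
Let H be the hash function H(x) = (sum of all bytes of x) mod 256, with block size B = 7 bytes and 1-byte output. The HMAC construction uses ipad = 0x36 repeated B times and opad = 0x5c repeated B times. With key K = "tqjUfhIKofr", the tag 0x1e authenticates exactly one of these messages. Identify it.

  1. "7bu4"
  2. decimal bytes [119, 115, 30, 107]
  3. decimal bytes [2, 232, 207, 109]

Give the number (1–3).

Key "tqjUfhIKofr" = 74 71 6a 55 66 68 49 4b 6f 66 72 is 11 bytes > B = 7, so hash it first: H(key) = 4d, then zero-pad to 7 bytes: K' = 4d 00 00 00 00 00 00.
K' ⊕ ipad = 7b 36 36 36 36 36 36; K' ⊕ opad = 11 5c 5c 5c 5c 5c 5c.
m1: inner = H(7b 36 36 36 36 36 36 37 62 75 34) = 01; tag = H(11 5c 5c 5c 5c 5c 5c 01) = 3a
m2: inner = H(7b 36 36 36 36 36 36 77 73 1e 6b) = 32; tag = H(11 5c 5c 5c 5c 5c 5c 32) = 6b
m3: inner = H(7b 36 36 36 36 36 36 02 e8 cf 6d) = e5; tag = H(11 5c 5c 5c 5c 5c 5c e5) = 1e ← matches

3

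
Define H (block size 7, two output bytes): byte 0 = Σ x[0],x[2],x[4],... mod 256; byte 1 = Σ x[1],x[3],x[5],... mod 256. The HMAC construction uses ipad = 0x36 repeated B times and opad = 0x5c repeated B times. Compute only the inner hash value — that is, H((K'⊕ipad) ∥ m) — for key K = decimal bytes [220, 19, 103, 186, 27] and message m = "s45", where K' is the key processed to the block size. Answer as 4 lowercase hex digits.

d28f

Key decimal bytes [220, 19, 103, 186, 27] = dc 13 67 ba 1b is 5 bytes ≤ B = 7; zero-pad to 7 bytes: K' = dc 13 67 ba 1b 00 00.
K' ⊕ ipad = ea 25 51 8c 2d 36 36.
Inner input = ea 25 51 8c 2d 36 36 ∥ 73 34 35.
Inner hash: even-index sum = 466 mod 256 = 210; odd-index sum = 399 mod 256 = 143 → d2 8f.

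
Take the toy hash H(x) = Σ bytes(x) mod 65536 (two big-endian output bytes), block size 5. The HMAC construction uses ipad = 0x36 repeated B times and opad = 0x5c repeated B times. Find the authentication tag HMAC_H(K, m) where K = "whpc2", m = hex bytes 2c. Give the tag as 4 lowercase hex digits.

01a3

Key "whpc2" = 77 68 70 63 32 is exactly B = 5 bytes: K' = 77 68 70 63 32.
K' ⊕ ipad = 41 5e 46 55 04.  K' ⊕ opad = 2b 34 2c 3f 6e.
Inner input = (K'⊕ipad) ∥ m = 41 5e 46 55 04 ∥ 2c.
Inner hash: sum = 65+94+70+85+4+44 = 362 → 01 6a.
Outer input = (K'⊕opad) ∥ inner = 2b 34 2c 3f 6e ∥ 01 6a.
Outer hash (tag): sum = 43+52+44+63+110+1+106 = 419 → 01 a3.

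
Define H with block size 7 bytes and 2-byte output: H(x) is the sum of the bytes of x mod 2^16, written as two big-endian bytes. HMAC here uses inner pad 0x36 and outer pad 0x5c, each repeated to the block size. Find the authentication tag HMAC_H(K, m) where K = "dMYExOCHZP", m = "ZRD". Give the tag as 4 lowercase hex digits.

02f4

Key "dMYExOCHZP" = 64 4d 59 45 78 4f 43 48 5a 50 is 10 bytes > B = 7, so hash it first: H(key) = 03 4b, then zero-pad to 7 bytes: K' = 03 4b 00 00 00 00 00.
K' ⊕ ipad = 35 7d 36 36 36 36 36.  K' ⊕ opad = 5f 17 5c 5c 5c 5c 5c.
Inner input = (K'⊕ipad) ∥ m = 35 7d 36 36 36 36 36 ∥ 5a 52 44.
Inner hash: sum = 53+125+54+54+54+54+54+90+82+68 = 688 → 02 b0.
Outer input = (K'⊕opad) ∥ inner = 5f 17 5c 5c 5c 5c 5c ∥ 02 b0.
Outer hash (tag): sum = 95+23+92+92+92+92+92+2+176 = 756 → 02 f4.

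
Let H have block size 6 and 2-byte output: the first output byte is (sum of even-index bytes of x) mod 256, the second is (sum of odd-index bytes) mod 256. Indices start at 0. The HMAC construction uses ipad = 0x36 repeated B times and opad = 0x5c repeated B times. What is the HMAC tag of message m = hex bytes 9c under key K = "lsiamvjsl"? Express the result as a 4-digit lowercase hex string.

3290

Key "lsiamvjsl" = 6c 73 69 61 6d 76 6a 73 6c is 9 bytes > B = 6, so hash it first: H(key) = 18 bd, then zero-pad to 6 bytes: K' = 18 bd 00 00 00 00.
K' ⊕ ipad = 2e 8b 36 36 36 36.  K' ⊕ opad = 44 e1 5c 5c 5c 5c.
Inner input = (K'⊕ipad) ∥ m = 2e 8b 36 36 36 36 ∥ 9c.
Inner hash: even-index sum = 310 mod 256 = 54; odd-index sum = 247 mod 256 = 247 → 36 f7.
Outer input = (K'⊕opad) ∥ inner = 44 e1 5c 5c 5c 5c ∥ 36 f7.
Outer hash (tag): even-index sum = 306 mod 256 = 50; odd-index sum = 656 mod 256 = 144 → 32 90.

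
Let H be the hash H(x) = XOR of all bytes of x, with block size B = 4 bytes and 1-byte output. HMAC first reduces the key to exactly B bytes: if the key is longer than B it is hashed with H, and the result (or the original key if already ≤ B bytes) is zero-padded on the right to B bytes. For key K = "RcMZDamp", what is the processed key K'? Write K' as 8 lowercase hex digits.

|K| = 8 > B = 4, so first hash the key.
H(K): XOR 52⊕63⊕4d⊕5a⊕44⊕61⊕6d⊕70 = 1e.
Zero-pad H(K) = 1e to 4 bytes: K' = 1e 00 00 00.

1e000000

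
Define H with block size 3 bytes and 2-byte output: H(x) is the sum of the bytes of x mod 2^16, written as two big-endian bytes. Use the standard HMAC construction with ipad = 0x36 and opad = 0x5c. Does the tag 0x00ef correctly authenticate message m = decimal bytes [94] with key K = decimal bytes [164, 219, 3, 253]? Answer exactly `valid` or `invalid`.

valid

Key decimal bytes [164, 219, 3, 253] = a4 db 03 fd is 4 bytes > B = 3, so hash it first: H(key) = 02 7f, then zero-pad to 3 bytes: K' = 02 7f 00.
K' ⊕ ipad = 34 49 36; K' ⊕ opad = 5e 23 5c.
Inner hash: sum = 52+73+54+94 = 273 → 01 11.
Outer hash (recomputed tag): sum = 94+35+92+1+17 = 239 → 00 ef.
Recomputed tag = 00ef; claimed = 00ef → match.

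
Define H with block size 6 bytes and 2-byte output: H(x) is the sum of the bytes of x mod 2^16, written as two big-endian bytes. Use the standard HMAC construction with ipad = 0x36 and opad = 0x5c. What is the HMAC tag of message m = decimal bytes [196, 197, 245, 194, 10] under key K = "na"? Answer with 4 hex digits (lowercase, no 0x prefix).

02b4

Key "na" = 6e 61 is 2 bytes ≤ B = 6; zero-pad to 6 bytes: K' = 6e 61 00 00 00 00.
K' ⊕ ipad = 58 57 36 36 36 36.  K' ⊕ opad = 32 3d 5c 5c 5c 5c.
Inner input = (K'⊕ipad) ∥ m = 58 57 36 36 36 36 ∥ c4 c5 f5 c2 0a.
Inner hash: sum = 88+87+54+54+54+54+196+197+245+194+10 = 1233 → 04 d1.
Outer input = (K'⊕opad) ∥ inner = 32 3d 5c 5c 5c 5c ∥ 04 d1.
Outer hash (tag): sum = 50+61+92+92+92+92+4+209 = 692 → 02 b4.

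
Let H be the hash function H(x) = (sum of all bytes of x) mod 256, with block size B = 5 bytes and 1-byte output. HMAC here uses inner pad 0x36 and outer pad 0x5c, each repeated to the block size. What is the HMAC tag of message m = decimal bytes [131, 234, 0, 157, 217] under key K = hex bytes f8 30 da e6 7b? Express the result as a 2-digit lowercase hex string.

Key hex bytes f8 30 da e6 7b is exactly B = 5 bytes: K' = f8 30 da e6 7b.
K' ⊕ ipad = ce 06 ec d0 4d.  K' ⊕ opad = a4 6c 86 ba 27.
Inner input = (K'⊕ipad) ∥ m = ce 06 ec d0 4d ∥ 83 ea 00 9d d9.
Inner hash: sum = 206+6+236+208+77+131+234+0+157+217 = 1472; mod 256 = 192 → c0.
Outer input = (K'⊕opad) ∥ inner = a4 6c 86 ba 27 ∥ c0.
Outer hash (tag): sum = 164+108+134+186+39+192 = 823; mod 256 = 55 → 37.

37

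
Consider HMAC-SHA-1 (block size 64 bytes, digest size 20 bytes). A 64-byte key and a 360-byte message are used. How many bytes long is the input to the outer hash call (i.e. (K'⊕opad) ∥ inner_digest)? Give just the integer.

84

Key is 64 ≤ 64 bytes, zero-padded: |K'| = 64.
Outer input = (K'⊕opad) ∥ H(inner) → 64 + 20 = 84 bytes.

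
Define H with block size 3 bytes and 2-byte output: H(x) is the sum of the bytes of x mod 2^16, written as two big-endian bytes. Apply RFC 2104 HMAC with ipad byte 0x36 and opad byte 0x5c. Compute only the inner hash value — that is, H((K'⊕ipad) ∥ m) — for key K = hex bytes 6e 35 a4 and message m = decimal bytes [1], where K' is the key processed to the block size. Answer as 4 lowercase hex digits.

00ee

Key hex bytes 6e 35 a4 is exactly B = 3 bytes: K' = 6e 35 a4.
K' ⊕ ipad = 58 03 92.
Inner input = 58 03 92 ∥ 01.
Inner hash: sum = 88+3+146+1 = 238 → 00 ee.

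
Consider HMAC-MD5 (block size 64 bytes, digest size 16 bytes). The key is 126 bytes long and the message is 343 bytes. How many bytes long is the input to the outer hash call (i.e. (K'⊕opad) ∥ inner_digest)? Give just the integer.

80

Key is 126 > 64 bytes, so it is hashed to 16 bytes then zero-padded to 64: |K'| = 64.
Outer input = (K'⊕opad) ∥ H(inner) → 64 + 16 = 80 bytes.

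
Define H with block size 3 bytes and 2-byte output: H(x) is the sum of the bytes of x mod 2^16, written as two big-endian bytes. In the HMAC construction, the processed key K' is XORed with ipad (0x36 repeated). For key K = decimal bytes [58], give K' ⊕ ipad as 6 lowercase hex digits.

0c3636

Key decimal bytes [58] = 3a is 1 byte ≤ B = 3; zero-pad to 3 bytes: K' = 3a 00 00.
XOR each byte with 0x36: 3a⊕36=0c, 00⊕36=36, 00⊕36=36.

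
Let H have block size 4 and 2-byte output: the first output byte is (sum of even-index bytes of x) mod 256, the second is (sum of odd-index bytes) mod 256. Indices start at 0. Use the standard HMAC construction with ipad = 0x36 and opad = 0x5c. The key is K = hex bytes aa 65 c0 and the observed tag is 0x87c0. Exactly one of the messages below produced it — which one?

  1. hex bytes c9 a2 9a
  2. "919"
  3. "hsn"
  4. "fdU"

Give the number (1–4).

Key hex bytes aa 65 c0 is 3 bytes ≤ B = 4; zero-pad to 4 bytes: K' = aa 65 c0 00.
K' ⊕ ipad = 9c 53 f6 36; K' ⊕ opad = f6 39 9c 5c.
m1: inner = H(9c 53 f6 36 c9 a2 9a) = f5 2b; tag = H(f6 39 9c 5c f5 2b) = 87c0 ← matches
m2: inner = H(9c 53 f6 36 39 31 39) = 04 ba; tag = H(f6 39 9c 5c 04 ba) = 964f
m3: inner = H(9c 53 f6 36 68 73 6e) = 68 fc; tag = H(f6 39 9c 5c 68 fc) = fa91
m4: inner = H(9c 53 f6 36 66 64 55) = 4d ed; tag = H(f6 39 9c 5c 4d ed) = df82

1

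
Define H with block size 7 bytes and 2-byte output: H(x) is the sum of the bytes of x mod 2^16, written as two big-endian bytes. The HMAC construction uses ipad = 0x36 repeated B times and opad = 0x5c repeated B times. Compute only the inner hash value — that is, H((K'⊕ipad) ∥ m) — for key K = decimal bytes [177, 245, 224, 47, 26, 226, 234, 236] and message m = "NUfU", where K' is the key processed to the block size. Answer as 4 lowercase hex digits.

0350

Key decimal bytes [177, 245, 224, 47, 26, 226, 234, 236] = b1 f5 e0 2f 1a e2 ea ec is 8 bytes > B = 7, so hash it first: H(key) = 05 87, then zero-pad to 7 bytes: K' = 05 87 00 00 00 00 00.
K' ⊕ ipad = 33 b1 36 36 36 36 36.
Inner input = 33 b1 36 36 36 36 36 ∥ 4e 55 66 55.
Inner hash: sum = 51+177+54+54+54+54+54+78+85+102+85 = 848 → 03 50.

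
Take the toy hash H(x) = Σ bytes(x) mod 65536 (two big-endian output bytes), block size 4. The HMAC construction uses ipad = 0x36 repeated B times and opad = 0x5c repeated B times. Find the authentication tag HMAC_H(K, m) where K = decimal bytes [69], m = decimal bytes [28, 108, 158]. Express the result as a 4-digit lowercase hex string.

016a

Key decimal bytes [69] = 45 is 1 byte ≤ B = 4; zero-pad to 4 bytes: K' = 45 00 00 00.
K' ⊕ ipad = 73 36 36 36.  K' ⊕ opad = 19 5c 5c 5c.
Inner input = (K'⊕ipad) ∥ m = 73 36 36 36 ∥ 1c 6c 9e.
Inner hash: sum = 115+54+54+54+28+108+158 = 571 → 02 3b.
Outer input = (K'⊕opad) ∥ inner = 19 5c 5c 5c ∥ 02 3b.
Outer hash (tag): sum = 25+92+92+92+2+59 = 362 → 01 6a.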